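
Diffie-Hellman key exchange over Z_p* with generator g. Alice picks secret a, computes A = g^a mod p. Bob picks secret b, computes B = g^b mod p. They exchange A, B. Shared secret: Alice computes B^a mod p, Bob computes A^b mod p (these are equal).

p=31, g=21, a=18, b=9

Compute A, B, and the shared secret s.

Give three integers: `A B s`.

Answer: 8 15 4

Derivation:
A = 21^18 mod 31  (bits of 18 = 10010)
  bit 0 = 1: r = r^2 * 21 mod 31 = 1^2 * 21 = 1*21 = 21
  bit 1 = 0: r = r^2 mod 31 = 21^2 = 7
  bit 2 = 0: r = r^2 mod 31 = 7^2 = 18
  bit 3 = 1: r = r^2 * 21 mod 31 = 18^2 * 21 = 14*21 = 15
  bit 4 = 0: r = r^2 mod 31 = 15^2 = 8
  -> A = 8
B = 21^9 mod 31  (bits of 9 = 1001)
  bit 0 = 1: r = r^2 * 21 mod 31 = 1^2 * 21 = 1*21 = 21
  bit 1 = 0: r = r^2 mod 31 = 21^2 = 7
  bit 2 = 0: r = r^2 mod 31 = 7^2 = 18
  bit 3 = 1: r = r^2 * 21 mod 31 = 18^2 * 21 = 14*21 = 15
  -> B = 15
s = B^a = 15^18 mod 31  (bits of 18 = 10010)
  bit 0 = 1: r = r^2 * 15 mod 31 = 1^2 * 15 = 1*15 = 15
  bit 1 = 0: r = r^2 mod 31 = 15^2 = 8
  bit 2 = 0: r = r^2 mod 31 = 8^2 = 2
  bit 3 = 1: r = r^2 * 15 mod 31 = 2^2 * 15 = 4*15 = 29
  bit 4 = 0: r = r^2 mod 31 = 29^2 = 4
  -> s = B^a = 4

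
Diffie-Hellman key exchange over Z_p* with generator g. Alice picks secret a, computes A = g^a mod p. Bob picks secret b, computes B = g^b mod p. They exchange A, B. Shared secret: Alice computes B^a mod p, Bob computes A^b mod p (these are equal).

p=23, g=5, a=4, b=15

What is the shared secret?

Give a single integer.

Answer: 3

Derivation:
A = 5^4 mod 23  (bits of 4 = 100)
  bit 0 = 1: r = r^2 * 5 mod 23 = 1^2 * 5 = 1*5 = 5
  bit 1 = 0: r = r^2 mod 23 = 5^2 = 2
  bit 2 = 0: r = r^2 mod 23 = 2^2 = 4
  -> A = 4
B = 5^15 mod 23  (bits of 15 = 1111)
  bit 0 = 1: r = r^2 * 5 mod 23 = 1^2 * 5 = 1*5 = 5
  bit 1 = 1: r = r^2 * 5 mod 23 = 5^2 * 5 = 2*5 = 10
  bit 2 = 1: r = r^2 * 5 mod 23 = 10^2 * 5 = 8*5 = 17
  bit 3 = 1: r = r^2 * 5 mod 23 = 17^2 * 5 = 13*5 = 19
  -> B = 19
s = B^a = 19^4 mod 23  (bits of 4 = 100)
  bit 0 = 1: r = r^2 * 19 mod 23 = 1^2 * 19 = 1*19 = 19
  bit 1 = 0: r = r^2 mod 23 = 19^2 = 16
  bit 2 = 0: r = r^2 mod 23 = 16^2 = 3
  -> s = B^a = 3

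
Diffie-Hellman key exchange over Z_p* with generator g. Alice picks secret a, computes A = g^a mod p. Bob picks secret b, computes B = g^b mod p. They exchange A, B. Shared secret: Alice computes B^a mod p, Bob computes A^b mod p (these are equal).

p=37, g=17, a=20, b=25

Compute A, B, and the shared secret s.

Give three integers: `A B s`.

A = 17^20 mod 37  (bits of 20 = 10100)
  bit 0 = 1: r = r^2 * 17 mod 37 = 1^2 * 17 = 1*17 = 17
  bit 1 = 0: r = r^2 mod 37 = 17^2 = 30
  bit 2 = 1: r = r^2 * 17 mod 37 = 30^2 * 17 = 12*17 = 19
  bit 3 = 0: r = r^2 mod 37 = 19^2 = 28
  bit 4 = 0: r = r^2 mod 37 = 28^2 = 7
  -> A = 7
B = 17^25 mod 37  (bits of 25 = 11001)
  bit 0 = 1: r = r^2 * 17 mod 37 = 1^2 * 17 = 1*17 = 17
  bit 1 = 1: r = r^2 * 17 mod 37 = 17^2 * 17 = 30*17 = 29
  bit 2 = 0: r = r^2 mod 37 = 29^2 = 27
  bit 3 = 0: r = r^2 mod 37 = 27^2 = 26
  bit 4 = 1: r = r^2 * 17 mod 37 = 26^2 * 17 = 10*17 = 22
  -> B = 22
s = B^a = 22^20 mod 37  (bits of 20 = 10100)
  bit 0 = 1: r = r^2 * 22 mod 37 = 1^2 * 22 = 1*22 = 22
  bit 1 = 0: r = r^2 mod 37 = 22^2 = 3
  bit 2 = 1: r = r^2 * 22 mod 37 = 3^2 * 22 = 9*22 = 13
  bit 3 = 0: r = r^2 mod 37 = 13^2 = 21
  bit 4 = 0: r = r^2 mod 37 = 21^2 = 34
  -> s = B^a = 34

Answer: 7 22 34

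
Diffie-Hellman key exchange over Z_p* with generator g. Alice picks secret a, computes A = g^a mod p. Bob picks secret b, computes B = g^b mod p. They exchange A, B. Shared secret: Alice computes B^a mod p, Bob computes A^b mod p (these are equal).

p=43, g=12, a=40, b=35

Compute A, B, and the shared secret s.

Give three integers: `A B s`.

Answer: 23 7 36

Derivation:
A = 12^40 mod 43  (bits of 40 = 101000)
  bit 0 = 1: r = r^2 * 12 mod 43 = 1^2 * 12 = 1*12 = 12
  bit 1 = 0: r = r^2 mod 43 = 12^2 = 15
  bit 2 = 1: r = r^2 * 12 mod 43 = 15^2 * 12 = 10*12 = 34
  bit 3 = 0: r = r^2 mod 43 = 34^2 = 38
  bit 4 = 0: r = r^2 mod 43 = 38^2 = 25
  bit 5 = 0: r = r^2 mod 43 = 25^2 = 23
  -> A = 23
B = 12^35 mod 43  (bits of 35 = 100011)
  bit 0 = 1: r = r^2 * 12 mod 43 = 1^2 * 12 = 1*12 = 12
  bit 1 = 0: r = r^2 mod 43 = 12^2 = 15
  bit 2 = 0: r = r^2 mod 43 = 15^2 = 10
  bit 3 = 0: r = r^2 mod 43 = 10^2 = 14
  bit 4 = 1: r = r^2 * 12 mod 43 = 14^2 * 12 = 24*12 = 30
  bit 5 = 1: r = r^2 * 12 mod 43 = 30^2 * 12 = 40*12 = 7
  -> B = 7
s = B^a = 7^40 mod 43  (bits of 40 = 101000)
  bit 0 = 1: r = r^2 * 7 mod 43 = 1^2 * 7 = 1*7 = 7
  bit 1 = 0: r = r^2 mod 43 = 7^2 = 6
  bit 2 = 1: r = r^2 * 7 mod 43 = 6^2 * 7 = 36*7 = 37
  bit 3 = 0: r = r^2 mod 43 = 37^2 = 36
  bit 4 = 0: r = r^2 mod 43 = 36^2 = 6
  bit 5 = 0: r = r^2 mod 43 = 6^2 = 36
  -> s = B^a = 36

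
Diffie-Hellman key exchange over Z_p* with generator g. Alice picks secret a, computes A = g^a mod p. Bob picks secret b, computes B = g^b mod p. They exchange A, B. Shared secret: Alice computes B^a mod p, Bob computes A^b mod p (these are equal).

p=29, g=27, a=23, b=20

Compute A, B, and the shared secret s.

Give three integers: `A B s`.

Answer: 19 23 7

Derivation:
A = 27^23 mod 29  (bits of 23 = 10111)
  bit 0 = 1: r = r^2 * 27 mod 29 = 1^2 * 27 = 1*27 = 27
  bit 1 = 0: r = r^2 mod 29 = 27^2 = 4
  bit 2 = 1: r = r^2 * 27 mod 29 = 4^2 * 27 = 16*27 = 26
  bit 3 = 1: r = r^2 * 27 mod 29 = 26^2 * 27 = 9*27 = 11
  bit 4 = 1: r = r^2 * 27 mod 29 = 11^2 * 27 = 5*27 = 19
  -> A = 19
B = 27^20 mod 29  (bits of 20 = 10100)
  bit 0 = 1: r = r^2 * 27 mod 29 = 1^2 * 27 = 1*27 = 27
  bit 1 = 0: r = r^2 mod 29 = 27^2 = 4
  bit 2 = 1: r = r^2 * 27 mod 29 = 4^2 * 27 = 16*27 = 26
  bit 3 = 0: r = r^2 mod 29 = 26^2 = 9
  bit 4 = 0: r = r^2 mod 29 = 9^2 = 23
  -> B = 23
s = B^a = 23^23 mod 29  (bits of 23 = 10111)
  bit 0 = 1: r = r^2 * 23 mod 29 = 1^2 * 23 = 1*23 = 23
  bit 1 = 0: r = r^2 mod 29 = 23^2 = 7
  bit 2 = 1: r = r^2 * 23 mod 29 = 7^2 * 23 = 20*23 = 25
  bit 3 = 1: r = r^2 * 23 mod 29 = 25^2 * 23 = 16*23 = 20
  bit 4 = 1: r = r^2 * 23 mod 29 = 20^2 * 23 = 23*23 = 7
  -> s = B^a = 7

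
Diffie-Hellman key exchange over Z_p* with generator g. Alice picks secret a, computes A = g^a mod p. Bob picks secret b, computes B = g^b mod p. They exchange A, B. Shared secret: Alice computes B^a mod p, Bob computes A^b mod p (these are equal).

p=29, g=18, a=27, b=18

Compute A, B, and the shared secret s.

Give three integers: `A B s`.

Answer: 21 4 22

Derivation:
A = 18^27 mod 29  (bits of 27 = 11011)
  bit 0 = 1: r = r^2 * 18 mod 29 = 1^2 * 18 = 1*18 = 18
  bit 1 = 1: r = r^2 * 18 mod 29 = 18^2 * 18 = 5*18 = 3
  bit 2 = 0: r = r^2 mod 29 = 3^2 = 9
  bit 3 = 1: r = r^2 * 18 mod 29 = 9^2 * 18 = 23*18 = 8
  bit 4 = 1: r = r^2 * 18 mod 29 = 8^2 * 18 = 6*18 = 21
  -> A = 21
B = 18^18 mod 29  (bits of 18 = 10010)
  bit 0 = 1: r = r^2 * 18 mod 29 = 1^2 * 18 = 1*18 = 18
  bit 1 = 0: r = r^2 mod 29 = 18^2 = 5
  bit 2 = 0: r = r^2 mod 29 = 5^2 = 25
  bit 3 = 1: r = r^2 * 18 mod 29 = 25^2 * 18 = 16*18 = 27
  bit 4 = 0: r = r^2 mod 29 = 27^2 = 4
  -> B = 4
s = B^a = 4^27 mod 29  (bits of 27 = 11011)
  bit 0 = 1: r = r^2 * 4 mod 29 = 1^2 * 4 = 1*4 = 4
  bit 1 = 1: r = r^2 * 4 mod 29 = 4^2 * 4 = 16*4 = 6
  bit 2 = 0: r = r^2 mod 29 = 6^2 = 7
  bit 3 = 1: r = r^2 * 4 mod 29 = 7^2 * 4 = 20*4 = 22
  bit 4 = 1: r = r^2 * 4 mod 29 = 22^2 * 4 = 20*4 = 22
  -> s = B^a = 22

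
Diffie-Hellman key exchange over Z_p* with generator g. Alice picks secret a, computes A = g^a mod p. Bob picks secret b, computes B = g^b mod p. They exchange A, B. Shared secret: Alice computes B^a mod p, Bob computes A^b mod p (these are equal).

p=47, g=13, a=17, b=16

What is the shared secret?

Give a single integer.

A = 13^17 mod 47  (bits of 17 = 10001)
  bit 0 = 1: r = r^2 * 13 mod 47 = 1^2 * 13 = 1*13 = 13
  bit 1 = 0: r = r^2 mod 47 = 13^2 = 28
  bit 2 = 0: r = r^2 mod 47 = 28^2 = 32
  bit 3 = 0: r = r^2 mod 47 = 32^2 = 37
  bit 4 = 1: r = r^2 * 13 mod 47 = 37^2 * 13 = 6*13 = 31
  -> A = 31
B = 13^16 mod 47  (bits of 16 = 10000)
  bit 0 = 1: r = r^2 * 13 mod 47 = 1^2 * 13 = 1*13 = 13
  bit 1 = 0: r = r^2 mod 47 = 13^2 = 28
  bit 2 = 0: r = r^2 mod 47 = 28^2 = 32
  bit 3 = 0: r = r^2 mod 47 = 32^2 = 37
  bit 4 = 0: r = r^2 mod 47 = 37^2 = 6
  -> B = 6
s = B^a = 6^17 mod 47  (bits of 17 = 10001)
  bit 0 = 1: r = r^2 * 6 mod 47 = 1^2 * 6 = 1*6 = 6
  bit 1 = 0: r = r^2 mod 47 = 6^2 = 36
  bit 2 = 0: r = r^2 mod 47 = 36^2 = 27
  bit 3 = 0: r = r^2 mod 47 = 27^2 = 24
  bit 4 = 1: r = r^2 * 6 mod 47 = 24^2 * 6 = 12*6 = 25
  -> s = B^a = 25

Answer: 25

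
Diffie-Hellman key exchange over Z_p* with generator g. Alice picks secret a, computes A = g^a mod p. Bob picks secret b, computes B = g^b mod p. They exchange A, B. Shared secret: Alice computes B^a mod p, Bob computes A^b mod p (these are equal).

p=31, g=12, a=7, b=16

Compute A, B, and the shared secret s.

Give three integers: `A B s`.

Answer: 24 19 7

Derivation:
A = 12^7 mod 31  (bits of 7 = 111)
  bit 0 = 1: r = r^2 * 12 mod 31 = 1^2 * 12 = 1*12 = 12
  bit 1 = 1: r = r^2 * 12 mod 31 = 12^2 * 12 = 20*12 = 23
  bit 2 = 1: r = r^2 * 12 mod 31 = 23^2 * 12 = 2*12 = 24
  -> A = 24
B = 12^16 mod 31  (bits of 16 = 10000)
  bit 0 = 1: r = r^2 * 12 mod 31 = 1^2 * 12 = 1*12 = 12
  bit 1 = 0: r = r^2 mod 31 = 12^2 = 20
  bit 2 = 0: r = r^2 mod 31 = 20^2 = 28
  bit 3 = 0: r = r^2 mod 31 = 28^2 = 9
  bit 4 = 0: r = r^2 mod 31 = 9^2 = 19
  -> B = 19
s = B^a = 19^7 mod 31  (bits of 7 = 111)
  bit 0 = 1: r = r^2 * 19 mod 31 = 1^2 * 19 = 1*19 = 19
  bit 1 = 1: r = r^2 * 19 mod 31 = 19^2 * 19 = 20*19 = 8
  bit 2 = 1: r = r^2 * 19 mod 31 = 8^2 * 19 = 2*19 = 7
  -> s = B^a = 7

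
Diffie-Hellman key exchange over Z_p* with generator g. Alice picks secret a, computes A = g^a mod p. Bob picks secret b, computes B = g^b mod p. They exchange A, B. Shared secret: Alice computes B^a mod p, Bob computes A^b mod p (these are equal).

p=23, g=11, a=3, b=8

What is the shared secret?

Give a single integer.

A = 11^3 mod 23  (bits of 3 = 11)
  bit 0 = 1: r = r^2 * 11 mod 23 = 1^2 * 11 = 1*11 = 11
  bit 1 = 1: r = r^2 * 11 mod 23 = 11^2 * 11 = 6*11 = 20
  -> A = 20
B = 11^8 mod 23  (bits of 8 = 1000)
  bit 0 = 1: r = r^2 * 11 mod 23 = 1^2 * 11 = 1*11 = 11
  bit 1 = 0: r = r^2 mod 23 = 11^2 = 6
  bit 2 = 0: r = r^2 mod 23 = 6^2 = 13
  bit 3 = 0: r = r^2 mod 23 = 13^2 = 8
  -> B = 8
s = B^a = 8^3 mod 23  (bits of 3 = 11)
  bit 0 = 1: r = r^2 * 8 mod 23 = 1^2 * 8 = 1*8 = 8
  bit 1 = 1: r = r^2 * 8 mod 23 = 8^2 * 8 = 18*8 = 6
  -> s = B^a = 6

Answer: 6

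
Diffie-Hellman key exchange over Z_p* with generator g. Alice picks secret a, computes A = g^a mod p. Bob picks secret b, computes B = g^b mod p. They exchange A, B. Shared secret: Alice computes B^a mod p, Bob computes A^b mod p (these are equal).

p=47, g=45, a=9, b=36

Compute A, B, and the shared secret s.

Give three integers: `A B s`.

A = 45^9 mod 47  (bits of 9 = 1001)
  bit 0 = 1: r = r^2 * 45 mod 47 = 1^2 * 45 = 1*45 = 45
  bit 1 = 0: r = r^2 mod 47 = 45^2 = 4
  bit 2 = 0: r = r^2 mod 47 = 4^2 = 16
  bit 3 = 1: r = r^2 * 45 mod 47 = 16^2 * 45 = 21*45 = 5
  -> A = 5
B = 45^36 mod 47  (bits of 36 = 100100)
  bit 0 = 1: r = r^2 * 45 mod 47 = 1^2 * 45 = 1*45 = 45
  bit 1 = 0: r = r^2 mod 47 = 45^2 = 4
  bit 2 = 0: r = r^2 mod 47 = 4^2 = 16
  bit 3 = 1: r = r^2 * 45 mod 47 = 16^2 * 45 = 21*45 = 5
  bit 4 = 0: r = r^2 mod 47 = 5^2 = 25
  bit 5 = 0: r = r^2 mod 47 = 25^2 = 14
  -> B = 14
s = B^a = 14^9 mod 47  (bits of 9 = 1001)
  bit 0 = 1: r = r^2 * 14 mod 47 = 1^2 * 14 = 1*14 = 14
  bit 1 = 0: r = r^2 mod 47 = 14^2 = 8
  bit 2 = 0: r = r^2 mod 47 = 8^2 = 17
  bit 3 = 1: r = r^2 * 14 mod 47 = 17^2 * 14 = 7*14 = 4
  -> s = B^a = 4

Answer: 5 14 4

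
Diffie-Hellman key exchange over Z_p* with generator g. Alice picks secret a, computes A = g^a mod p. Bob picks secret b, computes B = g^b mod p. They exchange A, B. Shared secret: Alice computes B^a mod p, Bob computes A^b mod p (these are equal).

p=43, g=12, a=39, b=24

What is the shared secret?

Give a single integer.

A = 12^39 mod 43  (bits of 39 = 100111)
  bit 0 = 1: r = r^2 * 12 mod 43 = 1^2 * 12 = 1*12 = 12
  bit 1 = 0: r = r^2 mod 43 = 12^2 = 15
  bit 2 = 0: r = r^2 mod 43 = 15^2 = 10
  bit 3 = 1: r = r^2 * 12 mod 43 = 10^2 * 12 = 14*12 = 39
  bit 4 = 1: r = r^2 * 12 mod 43 = 39^2 * 12 = 16*12 = 20
  bit 5 = 1: r = r^2 * 12 mod 43 = 20^2 * 12 = 13*12 = 27
  -> A = 27
B = 12^24 mod 43  (bits of 24 = 11000)
  bit 0 = 1: r = r^2 * 12 mod 43 = 1^2 * 12 = 1*12 = 12
  bit 1 = 1: r = r^2 * 12 mod 43 = 12^2 * 12 = 15*12 = 8
  bit 2 = 0: r = r^2 mod 43 = 8^2 = 21
  bit 3 = 0: r = r^2 mod 43 = 21^2 = 11
  bit 4 = 0: r = r^2 mod 43 = 11^2 = 35
  -> B = 35
s = B^a = 35^39 mod 43  (bits of 39 = 100111)
  bit 0 = 1: r = r^2 * 35 mod 43 = 1^2 * 35 = 1*35 = 35
  bit 1 = 0: r = r^2 mod 43 = 35^2 = 21
  bit 2 = 0: r = r^2 mod 43 = 21^2 = 11
  bit 3 = 1: r = r^2 * 35 mod 43 = 11^2 * 35 = 35*35 = 21
  bit 4 = 1: r = r^2 * 35 mod 43 = 21^2 * 35 = 11*35 = 41
  bit 5 = 1: r = r^2 * 35 mod 43 = 41^2 * 35 = 4*35 = 11
  -> s = B^a = 11

Answer: 11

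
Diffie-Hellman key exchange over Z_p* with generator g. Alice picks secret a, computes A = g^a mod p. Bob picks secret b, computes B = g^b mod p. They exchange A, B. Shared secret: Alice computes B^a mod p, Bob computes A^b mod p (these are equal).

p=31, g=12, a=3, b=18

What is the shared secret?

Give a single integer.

Answer: 16

Derivation:
A = 12^3 mod 31  (bits of 3 = 11)
  bit 0 = 1: r = r^2 * 12 mod 31 = 1^2 * 12 = 1*12 = 12
  bit 1 = 1: r = r^2 * 12 mod 31 = 12^2 * 12 = 20*12 = 23
  -> A = 23
B = 12^18 mod 31  (bits of 18 = 10010)
  bit 0 = 1: r = r^2 * 12 mod 31 = 1^2 * 12 = 1*12 = 12
  bit 1 = 0: r = r^2 mod 31 = 12^2 = 20
  bit 2 = 0: r = r^2 mod 31 = 20^2 = 28
  bit 3 = 1: r = r^2 * 12 mod 31 = 28^2 * 12 = 9*12 = 15
  bit 4 = 0: r = r^2 mod 31 = 15^2 = 8
  -> B = 8
s = B^a = 8^3 mod 31  (bits of 3 = 11)
  bit 0 = 1: r = r^2 * 8 mod 31 = 1^2 * 8 = 1*8 = 8
  bit 1 = 1: r = r^2 * 8 mod 31 = 8^2 * 8 = 2*8 = 16
  -> s = B^a = 16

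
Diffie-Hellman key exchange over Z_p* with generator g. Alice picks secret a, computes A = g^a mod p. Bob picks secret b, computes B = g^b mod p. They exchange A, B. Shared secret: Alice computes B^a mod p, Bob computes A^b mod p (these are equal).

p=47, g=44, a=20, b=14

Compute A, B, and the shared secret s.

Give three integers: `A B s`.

Answer: 7 14 34

Derivation:
A = 44^20 mod 47  (bits of 20 = 10100)
  bit 0 = 1: r = r^2 * 44 mod 47 = 1^2 * 44 = 1*44 = 44
  bit 1 = 0: r = r^2 mod 47 = 44^2 = 9
  bit 2 = 1: r = r^2 * 44 mod 47 = 9^2 * 44 = 34*44 = 39
  bit 3 = 0: r = r^2 mod 47 = 39^2 = 17
  bit 4 = 0: r = r^2 mod 47 = 17^2 = 7
  -> A = 7
B = 44^14 mod 47  (bits of 14 = 1110)
  bit 0 = 1: r = r^2 * 44 mod 47 = 1^2 * 44 = 1*44 = 44
  bit 1 = 1: r = r^2 * 44 mod 47 = 44^2 * 44 = 9*44 = 20
  bit 2 = 1: r = r^2 * 44 mod 47 = 20^2 * 44 = 24*44 = 22
  bit 3 = 0: r = r^2 mod 47 = 22^2 = 14
  -> B = 14
s = B^a = 14^20 mod 47  (bits of 20 = 10100)
  bit 0 = 1: r = r^2 * 14 mod 47 = 1^2 * 14 = 1*14 = 14
  bit 1 = 0: r = r^2 mod 47 = 14^2 = 8
  bit 2 = 1: r = r^2 * 14 mod 47 = 8^2 * 14 = 17*14 = 3
  bit 3 = 0: r = r^2 mod 47 = 3^2 = 9
  bit 4 = 0: r = r^2 mod 47 = 9^2 = 34
  -> s = B^a = 34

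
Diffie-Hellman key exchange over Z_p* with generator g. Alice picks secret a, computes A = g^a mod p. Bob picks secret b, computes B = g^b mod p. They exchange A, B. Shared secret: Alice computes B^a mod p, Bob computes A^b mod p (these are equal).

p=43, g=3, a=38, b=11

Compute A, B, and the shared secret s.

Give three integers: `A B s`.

A = 3^38 mod 43  (bits of 38 = 100110)
  bit 0 = 1: r = r^2 * 3 mod 43 = 1^2 * 3 = 1*3 = 3
  bit 1 = 0: r = r^2 mod 43 = 3^2 = 9
  bit 2 = 0: r = r^2 mod 43 = 9^2 = 38
  bit 3 = 1: r = r^2 * 3 mod 43 = 38^2 * 3 = 25*3 = 32
  bit 4 = 1: r = r^2 * 3 mod 43 = 32^2 * 3 = 35*3 = 19
  bit 5 = 0: r = r^2 mod 43 = 19^2 = 17
  -> A = 17
B = 3^11 mod 43  (bits of 11 = 1011)
  bit 0 = 1: r = r^2 * 3 mod 43 = 1^2 * 3 = 1*3 = 3
  bit 1 = 0: r = r^2 mod 43 = 3^2 = 9
  bit 2 = 1: r = r^2 * 3 mod 43 = 9^2 * 3 = 38*3 = 28
  bit 3 = 1: r = r^2 * 3 mod 43 = 28^2 * 3 = 10*3 = 30
  -> B = 30
s = B^a = 30^38 mod 43  (bits of 38 = 100110)
  bit 0 = 1: r = r^2 * 30 mod 43 = 1^2 * 30 = 1*30 = 30
  bit 1 = 0: r = r^2 mod 43 = 30^2 = 40
  bit 2 = 0: r = r^2 mod 43 = 40^2 = 9
  bit 3 = 1: r = r^2 * 30 mod 43 = 9^2 * 30 = 38*30 = 22
  bit 4 = 1: r = r^2 * 30 mod 43 = 22^2 * 30 = 11*30 = 29
  bit 5 = 0: r = r^2 mod 43 = 29^2 = 24
  -> s = B^a = 24

Answer: 17 30 24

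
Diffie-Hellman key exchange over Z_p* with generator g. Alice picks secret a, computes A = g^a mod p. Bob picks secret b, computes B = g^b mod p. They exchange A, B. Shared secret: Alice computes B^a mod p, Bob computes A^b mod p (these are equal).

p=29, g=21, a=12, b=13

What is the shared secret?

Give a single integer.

Answer: 23

Derivation:
A = 21^12 mod 29  (bits of 12 = 1100)
  bit 0 = 1: r = r^2 * 21 mod 29 = 1^2 * 21 = 1*21 = 21
  bit 1 = 1: r = r^2 * 21 mod 29 = 21^2 * 21 = 6*21 = 10
  bit 2 = 0: r = r^2 mod 29 = 10^2 = 13
  bit 3 = 0: r = r^2 mod 29 = 13^2 = 24
  -> A = 24
B = 21^13 mod 29  (bits of 13 = 1101)
  bit 0 = 1: r = r^2 * 21 mod 29 = 1^2 * 21 = 1*21 = 21
  bit 1 = 1: r = r^2 * 21 mod 29 = 21^2 * 21 = 6*21 = 10
  bit 2 = 0: r = r^2 mod 29 = 10^2 = 13
  bit 3 = 1: r = r^2 * 21 mod 29 = 13^2 * 21 = 24*21 = 11
  -> B = 11
s = B^a = 11^12 mod 29  (bits of 12 = 1100)
  bit 0 = 1: r = r^2 * 11 mod 29 = 1^2 * 11 = 1*11 = 11
  bit 1 = 1: r = r^2 * 11 mod 29 = 11^2 * 11 = 5*11 = 26
  bit 2 = 0: r = r^2 mod 29 = 26^2 = 9
  bit 3 = 0: r = r^2 mod 29 = 9^2 = 23
  -> s = B^a = 23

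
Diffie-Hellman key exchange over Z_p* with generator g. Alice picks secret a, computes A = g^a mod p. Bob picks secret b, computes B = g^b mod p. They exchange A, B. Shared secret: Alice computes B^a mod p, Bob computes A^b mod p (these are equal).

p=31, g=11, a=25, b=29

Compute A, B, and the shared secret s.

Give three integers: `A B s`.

Answer: 26 17 6

Derivation:
A = 11^25 mod 31  (bits of 25 = 11001)
  bit 0 = 1: r = r^2 * 11 mod 31 = 1^2 * 11 = 1*11 = 11
  bit 1 = 1: r = r^2 * 11 mod 31 = 11^2 * 11 = 28*11 = 29
  bit 2 = 0: r = r^2 mod 31 = 29^2 = 4
  bit 3 = 0: r = r^2 mod 31 = 4^2 = 16
  bit 4 = 1: r = r^2 * 11 mod 31 = 16^2 * 11 = 8*11 = 26
  -> A = 26
B = 11^29 mod 31  (bits of 29 = 11101)
  bit 0 = 1: r = r^2 * 11 mod 31 = 1^2 * 11 = 1*11 = 11
  bit 1 = 1: r = r^2 * 11 mod 31 = 11^2 * 11 = 28*11 = 29
  bit 2 = 1: r = r^2 * 11 mod 31 = 29^2 * 11 = 4*11 = 13
  bit 3 = 0: r = r^2 mod 31 = 13^2 = 14
  bit 4 = 1: r = r^2 * 11 mod 31 = 14^2 * 11 = 10*11 = 17
  -> B = 17
s = B^a = 17^25 mod 31  (bits of 25 = 11001)
  bit 0 = 1: r = r^2 * 17 mod 31 = 1^2 * 17 = 1*17 = 17
  bit 1 = 1: r = r^2 * 17 mod 31 = 17^2 * 17 = 10*17 = 15
  bit 2 = 0: r = r^2 mod 31 = 15^2 = 8
  bit 3 = 0: r = r^2 mod 31 = 8^2 = 2
  bit 4 = 1: r = r^2 * 17 mod 31 = 2^2 * 17 = 4*17 = 6
  -> s = B^a = 6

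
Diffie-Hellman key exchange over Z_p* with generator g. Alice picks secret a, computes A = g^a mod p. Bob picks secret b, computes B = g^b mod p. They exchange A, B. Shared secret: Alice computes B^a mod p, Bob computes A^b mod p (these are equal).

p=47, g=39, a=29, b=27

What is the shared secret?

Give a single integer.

A = 39^29 mod 47  (bits of 29 = 11101)
  bit 0 = 1: r = r^2 * 39 mod 47 = 1^2 * 39 = 1*39 = 39
  bit 1 = 1: r = r^2 * 39 mod 47 = 39^2 * 39 = 17*39 = 5
  bit 2 = 1: r = r^2 * 39 mod 47 = 5^2 * 39 = 25*39 = 35
  bit 3 = 0: r = r^2 mod 47 = 35^2 = 3
  bit 4 = 1: r = r^2 * 39 mod 47 = 3^2 * 39 = 9*39 = 22
  -> A = 22
B = 39^27 mod 47  (bits of 27 = 11011)
  bit 0 = 1: r = r^2 * 39 mod 47 = 1^2 * 39 = 1*39 = 39
  bit 1 = 1: r = r^2 * 39 mod 47 = 39^2 * 39 = 17*39 = 5
  bit 2 = 0: r = r^2 mod 47 = 5^2 = 25
  bit 3 = 1: r = r^2 * 39 mod 47 = 25^2 * 39 = 14*39 = 29
  bit 4 = 1: r = r^2 * 39 mod 47 = 29^2 * 39 = 42*39 = 40
  -> B = 40
s = B^a = 40^29 mod 47  (bits of 29 = 11101)
  bit 0 = 1: r = r^2 * 40 mod 47 = 1^2 * 40 = 1*40 = 40
  bit 1 = 1: r = r^2 * 40 mod 47 = 40^2 * 40 = 2*40 = 33
  bit 2 = 1: r = r^2 * 40 mod 47 = 33^2 * 40 = 8*40 = 38
  bit 3 = 0: r = r^2 mod 47 = 38^2 = 34
  bit 4 = 1: r = r^2 * 40 mod 47 = 34^2 * 40 = 28*40 = 39
  -> s = B^a = 39

Answer: 39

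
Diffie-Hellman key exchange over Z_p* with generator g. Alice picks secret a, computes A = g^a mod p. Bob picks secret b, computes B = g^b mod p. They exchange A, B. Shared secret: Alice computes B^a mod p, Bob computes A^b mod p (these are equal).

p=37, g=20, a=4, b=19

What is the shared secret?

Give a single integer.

A = 20^4 mod 37  (bits of 4 = 100)
  bit 0 = 1: r = r^2 * 20 mod 37 = 1^2 * 20 = 1*20 = 20
  bit 1 = 0: r = r^2 mod 37 = 20^2 = 30
  bit 2 = 0: r = r^2 mod 37 = 30^2 = 12
  -> A = 12
B = 20^19 mod 37  (bits of 19 = 10011)
  bit 0 = 1: r = r^2 * 20 mod 37 = 1^2 * 20 = 1*20 = 20
  bit 1 = 0: r = r^2 mod 37 = 20^2 = 30
  bit 2 = 0: r = r^2 mod 37 = 30^2 = 12
  bit 3 = 1: r = r^2 * 20 mod 37 = 12^2 * 20 = 33*20 = 31
  bit 4 = 1: r = r^2 * 20 mod 37 = 31^2 * 20 = 36*20 = 17
  -> B = 17
s = B^a = 17^4 mod 37  (bits of 4 = 100)
  bit 0 = 1: r = r^2 * 17 mod 37 = 1^2 * 17 = 1*17 = 17
  bit 1 = 0: r = r^2 mod 37 = 17^2 = 30
  bit 2 = 0: r = r^2 mod 37 = 30^2 = 12
  -> s = B^a = 12

Answer: 12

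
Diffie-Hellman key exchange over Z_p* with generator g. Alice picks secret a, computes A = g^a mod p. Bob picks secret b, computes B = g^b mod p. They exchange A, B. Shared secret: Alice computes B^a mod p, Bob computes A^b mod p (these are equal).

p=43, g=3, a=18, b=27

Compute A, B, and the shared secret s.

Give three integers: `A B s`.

A = 3^18 mod 43  (bits of 18 = 10010)
  bit 0 = 1: r = r^2 * 3 mod 43 = 1^2 * 3 = 1*3 = 3
  bit 1 = 0: r = r^2 mod 43 = 3^2 = 9
  bit 2 = 0: r = r^2 mod 43 = 9^2 = 38
  bit 3 = 1: r = r^2 * 3 mod 43 = 38^2 * 3 = 25*3 = 32
  bit 4 = 0: r = r^2 mod 43 = 32^2 = 35
  -> A = 35
B = 3^27 mod 43  (bits of 27 = 11011)
  bit 0 = 1: r = r^2 * 3 mod 43 = 1^2 * 3 = 1*3 = 3
  bit 1 = 1: r = r^2 * 3 mod 43 = 3^2 * 3 = 9*3 = 27
  bit 2 = 0: r = r^2 mod 43 = 27^2 = 41
  bit 3 = 1: r = r^2 * 3 mod 43 = 41^2 * 3 = 4*3 = 12
  bit 4 = 1: r = r^2 * 3 mod 43 = 12^2 * 3 = 15*3 = 2
  -> B = 2
s = B^a = 2^18 mod 43  (bits of 18 = 10010)
  bit 0 = 1: r = r^2 * 2 mod 43 = 1^2 * 2 = 1*2 = 2
  bit 1 = 0: r = r^2 mod 43 = 2^2 = 4
  bit 2 = 0: r = r^2 mod 43 = 4^2 = 16
  bit 3 = 1: r = r^2 * 2 mod 43 = 16^2 * 2 = 41*2 = 39
  bit 4 = 0: r = r^2 mod 43 = 39^2 = 16
  -> s = B^a = 16

Answer: 35 2 16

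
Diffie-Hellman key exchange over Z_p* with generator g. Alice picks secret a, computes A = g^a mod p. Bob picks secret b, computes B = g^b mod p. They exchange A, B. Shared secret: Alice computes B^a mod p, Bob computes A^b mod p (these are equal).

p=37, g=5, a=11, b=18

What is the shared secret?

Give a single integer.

A = 5^11 mod 37  (bits of 11 = 1011)
  bit 0 = 1: r = r^2 * 5 mod 37 = 1^2 * 5 = 1*5 = 5
  bit 1 = 0: r = r^2 mod 37 = 5^2 = 25
  bit 2 = 1: r = r^2 * 5 mod 37 = 25^2 * 5 = 33*5 = 17
  bit 3 = 1: r = r^2 * 5 mod 37 = 17^2 * 5 = 30*5 = 2
  -> A = 2
B = 5^18 mod 37  (bits of 18 = 10010)
  bit 0 = 1: r = r^2 * 5 mod 37 = 1^2 * 5 = 1*5 = 5
  bit 1 = 0: r = r^2 mod 37 = 5^2 = 25
  bit 2 = 0: r = r^2 mod 37 = 25^2 = 33
  bit 3 = 1: r = r^2 * 5 mod 37 = 33^2 * 5 = 16*5 = 6
  bit 4 = 0: r = r^2 mod 37 = 6^2 = 36
  -> B = 36
s = B^a = 36^11 mod 37  (bits of 11 = 1011)
  bit 0 = 1: r = r^2 * 36 mod 37 = 1^2 * 36 = 1*36 = 36
  bit 1 = 0: r = r^2 mod 37 = 36^2 = 1
  bit 2 = 1: r = r^2 * 36 mod 37 = 1^2 * 36 = 1*36 = 36
  bit 3 = 1: r = r^2 * 36 mod 37 = 36^2 * 36 = 1*36 = 36
  -> s = B^a = 36

Answer: 36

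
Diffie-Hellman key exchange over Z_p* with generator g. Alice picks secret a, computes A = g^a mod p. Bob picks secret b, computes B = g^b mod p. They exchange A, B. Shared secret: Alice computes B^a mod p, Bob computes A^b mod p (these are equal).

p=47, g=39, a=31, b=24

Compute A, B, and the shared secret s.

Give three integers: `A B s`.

A = 39^31 mod 47  (bits of 31 = 11111)
  bit 0 = 1: r = r^2 * 39 mod 47 = 1^2 * 39 = 1*39 = 39
  bit 1 = 1: r = r^2 * 39 mod 47 = 39^2 * 39 = 17*39 = 5
  bit 2 = 1: r = r^2 * 39 mod 47 = 5^2 * 39 = 25*39 = 35
  bit 3 = 1: r = r^2 * 39 mod 47 = 35^2 * 39 = 3*39 = 23
  bit 4 = 1: r = r^2 * 39 mod 47 = 23^2 * 39 = 12*39 = 45
  -> A = 45
B = 39^24 mod 47  (bits of 24 = 11000)
  bit 0 = 1: r = r^2 * 39 mod 47 = 1^2 * 39 = 1*39 = 39
  bit 1 = 1: r = r^2 * 39 mod 47 = 39^2 * 39 = 17*39 = 5
  bit 2 = 0: r = r^2 mod 47 = 5^2 = 25
  bit 3 = 0: r = r^2 mod 47 = 25^2 = 14
  bit 4 = 0: r = r^2 mod 47 = 14^2 = 8
  -> B = 8
s = B^a = 8^31 mod 47  (bits of 31 = 11111)
  bit 0 = 1: r = r^2 * 8 mod 47 = 1^2 * 8 = 1*8 = 8
  bit 1 = 1: r = r^2 * 8 mod 47 = 8^2 * 8 = 17*8 = 42
  bit 2 = 1: r = r^2 * 8 mod 47 = 42^2 * 8 = 25*8 = 12
  bit 3 = 1: r = r^2 * 8 mod 47 = 12^2 * 8 = 3*8 = 24
  bit 4 = 1: r = r^2 * 8 mod 47 = 24^2 * 8 = 12*8 = 2
  -> s = B^a = 2

Answer: 45 8 2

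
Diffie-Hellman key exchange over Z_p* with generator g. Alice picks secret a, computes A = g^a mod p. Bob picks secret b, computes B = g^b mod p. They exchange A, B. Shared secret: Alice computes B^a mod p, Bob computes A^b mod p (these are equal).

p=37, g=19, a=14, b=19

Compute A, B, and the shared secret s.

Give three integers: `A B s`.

A = 19^14 mod 37  (bits of 14 = 1110)
  bit 0 = 1: r = r^2 * 19 mod 37 = 1^2 * 19 = 1*19 = 19
  bit 1 = 1: r = r^2 * 19 mod 37 = 19^2 * 19 = 28*19 = 14
  bit 2 = 1: r = r^2 * 19 mod 37 = 14^2 * 19 = 11*19 = 24
  bit 3 = 0: r = r^2 mod 37 = 24^2 = 21
  -> A = 21
B = 19^19 mod 37  (bits of 19 = 10011)
  bit 0 = 1: r = r^2 * 19 mod 37 = 1^2 * 19 = 1*19 = 19
  bit 1 = 0: r = r^2 mod 37 = 19^2 = 28
  bit 2 = 0: r = r^2 mod 37 = 28^2 = 7
  bit 3 = 1: r = r^2 * 19 mod 37 = 7^2 * 19 = 12*19 = 6
  bit 4 = 1: r = r^2 * 19 mod 37 = 6^2 * 19 = 36*19 = 18
  -> B = 18
s = B^a = 18^14 mod 37  (bits of 14 = 1110)
  bit 0 = 1: r = r^2 * 18 mod 37 = 1^2 * 18 = 1*18 = 18
  bit 1 = 1: r = r^2 * 18 mod 37 = 18^2 * 18 = 28*18 = 23
  bit 2 = 1: r = r^2 * 18 mod 37 = 23^2 * 18 = 11*18 = 13
  bit 3 = 0: r = r^2 mod 37 = 13^2 = 21
  -> s = B^a = 21

Answer: 21 18 21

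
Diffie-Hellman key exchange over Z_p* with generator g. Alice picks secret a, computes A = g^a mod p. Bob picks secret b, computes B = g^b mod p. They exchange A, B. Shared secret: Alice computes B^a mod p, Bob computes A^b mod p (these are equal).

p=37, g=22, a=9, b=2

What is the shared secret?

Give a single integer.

Answer: 36

Derivation:
A = 22^9 mod 37  (bits of 9 = 1001)
  bit 0 = 1: r = r^2 * 22 mod 37 = 1^2 * 22 = 1*22 = 22
  bit 1 = 0: r = r^2 mod 37 = 22^2 = 3
  bit 2 = 0: r = r^2 mod 37 = 3^2 = 9
  bit 3 = 1: r = r^2 * 22 mod 37 = 9^2 * 22 = 7*22 = 6
  -> A = 6
B = 22^2 mod 37  (bits of 2 = 10)
  bit 0 = 1: r = r^2 * 22 mod 37 = 1^2 * 22 = 1*22 = 22
  bit 1 = 0: r = r^2 mod 37 = 22^2 = 3
  -> B = 3
s = B^a = 3^9 mod 37  (bits of 9 = 1001)
  bit 0 = 1: r = r^2 * 3 mod 37 = 1^2 * 3 = 1*3 = 3
  bit 1 = 0: r = r^2 mod 37 = 3^2 = 9
  bit 2 = 0: r = r^2 mod 37 = 9^2 = 7
  bit 3 = 1: r = r^2 * 3 mod 37 = 7^2 * 3 = 12*3 = 36
  -> s = B^a = 36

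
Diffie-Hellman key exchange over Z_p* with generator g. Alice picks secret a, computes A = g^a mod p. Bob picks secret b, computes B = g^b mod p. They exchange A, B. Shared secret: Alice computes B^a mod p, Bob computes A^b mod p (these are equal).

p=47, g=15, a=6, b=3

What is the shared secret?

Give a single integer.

Answer: 12

Derivation:
A = 15^6 mod 47  (bits of 6 = 110)
  bit 0 = 1: r = r^2 * 15 mod 47 = 1^2 * 15 = 1*15 = 15
  bit 1 = 1: r = r^2 * 15 mod 47 = 15^2 * 15 = 37*15 = 38
  bit 2 = 0: r = r^2 mod 47 = 38^2 = 34
  -> A = 34
B = 15^3 mod 47  (bits of 3 = 11)
  bit 0 = 1: r = r^2 * 15 mod 47 = 1^2 * 15 = 1*15 = 15
  bit 1 = 1: r = r^2 * 15 mod 47 = 15^2 * 15 = 37*15 = 38
  -> B = 38
s = B^a = 38^6 mod 47  (bits of 6 = 110)
  bit 0 = 1: r = r^2 * 38 mod 47 = 1^2 * 38 = 1*38 = 38
  bit 1 = 1: r = r^2 * 38 mod 47 = 38^2 * 38 = 34*38 = 23
  bit 2 = 0: r = r^2 mod 47 = 23^2 = 12
  -> s = B^a = 12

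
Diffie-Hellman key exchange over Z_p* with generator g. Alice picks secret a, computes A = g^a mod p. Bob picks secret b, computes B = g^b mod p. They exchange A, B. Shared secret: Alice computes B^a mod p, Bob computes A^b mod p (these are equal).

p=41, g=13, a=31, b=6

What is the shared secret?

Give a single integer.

Answer: 39

Derivation:
A = 13^31 mod 41  (bits of 31 = 11111)
  bit 0 = 1: r = r^2 * 13 mod 41 = 1^2 * 13 = 1*13 = 13
  bit 1 = 1: r = r^2 * 13 mod 41 = 13^2 * 13 = 5*13 = 24
  bit 2 = 1: r = r^2 * 13 mod 41 = 24^2 * 13 = 2*13 = 26
  bit 3 = 1: r = r^2 * 13 mod 41 = 26^2 * 13 = 20*13 = 14
  bit 4 = 1: r = r^2 * 13 mod 41 = 14^2 * 13 = 32*13 = 6
  -> A = 6
B = 13^6 mod 41  (bits of 6 = 110)
  bit 0 = 1: r = r^2 * 13 mod 41 = 1^2 * 13 = 1*13 = 13
  bit 1 = 1: r = r^2 * 13 mod 41 = 13^2 * 13 = 5*13 = 24
  bit 2 = 0: r = r^2 mod 41 = 24^2 = 2
  -> B = 2
s = B^a = 2^31 mod 41  (bits of 31 = 11111)
  bit 0 = 1: r = r^2 * 2 mod 41 = 1^2 * 2 = 1*2 = 2
  bit 1 = 1: r = r^2 * 2 mod 41 = 2^2 * 2 = 4*2 = 8
  bit 2 = 1: r = r^2 * 2 mod 41 = 8^2 * 2 = 23*2 = 5
  bit 3 = 1: r = r^2 * 2 mod 41 = 5^2 * 2 = 25*2 = 9
  bit 4 = 1: r = r^2 * 2 mod 41 = 9^2 * 2 = 40*2 = 39
  -> s = B^a = 39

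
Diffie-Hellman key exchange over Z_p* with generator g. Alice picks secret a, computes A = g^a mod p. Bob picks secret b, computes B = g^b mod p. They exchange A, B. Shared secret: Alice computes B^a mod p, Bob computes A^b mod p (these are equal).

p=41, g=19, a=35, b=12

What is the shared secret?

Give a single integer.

A = 19^35 mod 41  (bits of 35 = 100011)
  bit 0 = 1: r = r^2 * 19 mod 41 = 1^2 * 19 = 1*19 = 19
  bit 1 = 0: r = r^2 mod 41 = 19^2 = 33
  bit 2 = 0: r = r^2 mod 41 = 33^2 = 23
  bit 3 = 0: r = r^2 mod 41 = 23^2 = 37
  bit 4 = 1: r = r^2 * 19 mod 41 = 37^2 * 19 = 16*19 = 17
  bit 5 = 1: r = r^2 * 19 mod 41 = 17^2 * 19 = 2*19 = 38
  -> A = 38
B = 19^12 mod 41  (bits of 12 = 1100)
  bit 0 = 1: r = r^2 * 19 mod 41 = 1^2 * 19 = 1*19 = 19
  bit 1 = 1: r = r^2 * 19 mod 41 = 19^2 * 19 = 33*19 = 12
  bit 2 = 0: r = r^2 mod 41 = 12^2 = 21
  bit 3 = 0: r = r^2 mod 41 = 21^2 = 31
  -> B = 31
s = B^a = 31^35 mod 41  (bits of 35 = 100011)
  bit 0 = 1: r = r^2 * 31 mod 41 = 1^2 * 31 = 1*31 = 31
  bit 1 = 0: r = r^2 mod 41 = 31^2 = 18
  bit 2 = 0: r = r^2 mod 41 = 18^2 = 37
  bit 3 = 0: r = r^2 mod 41 = 37^2 = 16
  bit 4 = 1: r = r^2 * 31 mod 41 = 16^2 * 31 = 10*31 = 23
  bit 5 = 1: r = r^2 * 31 mod 41 = 23^2 * 31 = 37*31 = 40
  -> s = B^a = 40

Answer: 40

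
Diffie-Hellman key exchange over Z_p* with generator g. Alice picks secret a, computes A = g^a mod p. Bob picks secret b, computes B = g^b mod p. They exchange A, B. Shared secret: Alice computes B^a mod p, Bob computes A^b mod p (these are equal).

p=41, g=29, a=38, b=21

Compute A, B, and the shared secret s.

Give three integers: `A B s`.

A = 29^38 mod 41  (bits of 38 = 100110)
  bit 0 = 1: r = r^2 * 29 mod 41 = 1^2 * 29 = 1*29 = 29
  bit 1 = 0: r = r^2 mod 41 = 29^2 = 21
  bit 2 = 0: r = r^2 mod 41 = 21^2 = 31
  bit 3 = 1: r = r^2 * 29 mod 41 = 31^2 * 29 = 18*29 = 30
  bit 4 = 1: r = r^2 * 29 mod 41 = 30^2 * 29 = 39*29 = 24
  bit 5 = 0: r = r^2 mod 41 = 24^2 = 2
  -> A = 2
B = 29^21 mod 41  (bits of 21 = 10101)
  bit 0 = 1: r = r^2 * 29 mod 41 = 1^2 * 29 = 1*29 = 29
  bit 1 = 0: r = r^2 mod 41 = 29^2 = 21
  bit 2 = 1: r = r^2 * 29 mod 41 = 21^2 * 29 = 31*29 = 38
  bit 3 = 0: r = r^2 mod 41 = 38^2 = 9
  bit 4 = 1: r = r^2 * 29 mod 41 = 9^2 * 29 = 40*29 = 12
  -> B = 12
s = B^a = 12^38 mod 41  (bits of 38 = 100110)
  bit 0 = 1: r = r^2 * 12 mod 41 = 1^2 * 12 = 1*12 = 12
  bit 1 = 0: r = r^2 mod 41 = 12^2 = 21
  bit 2 = 0: r = r^2 mod 41 = 21^2 = 31
  bit 3 = 1: r = r^2 * 12 mod 41 = 31^2 * 12 = 18*12 = 11
  bit 4 = 1: r = r^2 * 12 mod 41 = 11^2 * 12 = 39*12 = 17
  bit 5 = 0: r = r^2 mod 41 = 17^2 = 2
  -> s = B^a = 2

Answer: 2 12 2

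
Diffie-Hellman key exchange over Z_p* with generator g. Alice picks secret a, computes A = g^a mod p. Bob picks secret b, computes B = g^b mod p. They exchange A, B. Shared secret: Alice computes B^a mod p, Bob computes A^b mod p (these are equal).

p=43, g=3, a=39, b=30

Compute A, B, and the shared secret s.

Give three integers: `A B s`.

A = 3^39 mod 43  (bits of 39 = 100111)
  bit 0 = 1: r = r^2 * 3 mod 43 = 1^2 * 3 = 1*3 = 3
  bit 1 = 0: r = r^2 mod 43 = 3^2 = 9
  bit 2 = 0: r = r^2 mod 43 = 9^2 = 38
  bit 3 = 1: r = r^2 * 3 mod 43 = 38^2 * 3 = 25*3 = 32
  bit 4 = 1: r = r^2 * 3 mod 43 = 32^2 * 3 = 35*3 = 19
  bit 5 = 1: r = r^2 * 3 mod 43 = 19^2 * 3 = 17*3 = 8
  -> A = 8
B = 3^30 mod 43  (bits of 30 = 11110)
  bit 0 = 1: r = r^2 * 3 mod 43 = 1^2 * 3 = 1*3 = 3
  bit 1 = 1: r = r^2 * 3 mod 43 = 3^2 * 3 = 9*3 = 27
  bit 2 = 1: r = r^2 * 3 mod 43 = 27^2 * 3 = 41*3 = 37
  bit 3 = 1: r = r^2 * 3 mod 43 = 37^2 * 3 = 36*3 = 22
  bit 4 = 0: r = r^2 mod 43 = 22^2 = 11
  -> B = 11
s = B^a = 11^39 mod 43  (bits of 39 = 100111)
  bit 0 = 1: r = r^2 * 11 mod 43 = 1^2 * 11 = 1*11 = 11
  bit 1 = 0: r = r^2 mod 43 = 11^2 = 35
  bit 2 = 0: r = r^2 mod 43 = 35^2 = 21
  bit 3 = 1: r = r^2 * 11 mod 43 = 21^2 * 11 = 11*11 = 35
  bit 4 = 1: r = r^2 * 11 mod 43 = 35^2 * 11 = 21*11 = 16
  bit 5 = 1: r = r^2 * 11 mod 43 = 16^2 * 11 = 41*11 = 21
  -> s = B^a = 21

Answer: 8 11 21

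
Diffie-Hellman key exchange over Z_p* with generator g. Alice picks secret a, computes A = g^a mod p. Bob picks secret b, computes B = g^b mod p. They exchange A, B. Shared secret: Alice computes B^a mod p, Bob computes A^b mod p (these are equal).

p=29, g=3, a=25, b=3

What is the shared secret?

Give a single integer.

A = 3^25 mod 29  (bits of 25 = 11001)
  bit 0 = 1: r = r^2 * 3 mod 29 = 1^2 * 3 = 1*3 = 3
  bit 1 = 1: r = r^2 * 3 mod 29 = 3^2 * 3 = 9*3 = 27
  bit 2 = 0: r = r^2 mod 29 = 27^2 = 4
  bit 3 = 0: r = r^2 mod 29 = 4^2 = 16
  bit 4 = 1: r = r^2 * 3 mod 29 = 16^2 * 3 = 24*3 = 14
  -> A = 14
B = 3^3 mod 29  (bits of 3 = 11)
  bit 0 = 1: r = r^2 * 3 mod 29 = 1^2 * 3 = 1*3 = 3
  bit 1 = 1: r = r^2 * 3 mod 29 = 3^2 * 3 = 9*3 = 27
  -> B = 27
s = B^a = 27^25 mod 29  (bits of 25 = 11001)
  bit 0 = 1: r = r^2 * 27 mod 29 = 1^2 * 27 = 1*27 = 27
  bit 1 = 1: r = r^2 * 27 mod 29 = 27^2 * 27 = 4*27 = 21
  bit 2 = 0: r = r^2 mod 29 = 21^2 = 6
  bit 3 = 0: r = r^2 mod 29 = 6^2 = 7
  bit 4 = 1: r = r^2 * 27 mod 29 = 7^2 * 27 = 20*27 = 18
  -> s = B^a = 18

Answer: 18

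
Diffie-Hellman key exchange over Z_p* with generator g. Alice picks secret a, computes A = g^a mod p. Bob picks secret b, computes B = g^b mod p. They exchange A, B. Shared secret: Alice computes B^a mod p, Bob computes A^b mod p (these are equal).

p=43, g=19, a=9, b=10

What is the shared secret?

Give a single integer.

A = 19^9 mod 43  (bits of 9 = 1001)
  bit 0 = 1: r = r^2 * 19 mod 43 = 1^2 * 19 = 1*19 = 19
  bit 1 = 0: r = r^2 mod 43 = 19^2 = 17
  bit 2 = 0: r = r^2 mod 43 = 17^2 = 31
  bit 3 = 1: r = r^2 * 19 mod 43 = 31^2 * 19 = 15*19 = 27
  -> A = 27
B = 19^10 mod 43  (bits of 10 = 1010)
  bit 0 = 1: r = r^2 * 19 mod 43 = 1^2 * 19 = 1*19 = 19
  bit 1 = 0: r = r^2 mod 43 = 19^2 = 17
  bit 2 = 1: r = r^2 * 19 mod 43 = 17^2 * 19 = 31*19 = 30
  bit 3 = 0: r = r^2 mod 43 = 30^2 = 40
  -> B = 40
s = B^a = 40^9 mod 43  (bits of 9 = 1001)
  bit 0 = 1: r = r^2 * 40 mod 43 = 1^2 * 40 = 1*40 = 40
  bit 1 = 0: r = r^2 mod 43 = 40^2 = 9
  bit 2 = 0: r = r^2 mod 43 = 9^2 = 38
  bit 3 = 1: r = r^2 * 40 mod 43 = 38^2 * 40 = 25*40 = 11
  -> s = B^a = 11

Answer: 11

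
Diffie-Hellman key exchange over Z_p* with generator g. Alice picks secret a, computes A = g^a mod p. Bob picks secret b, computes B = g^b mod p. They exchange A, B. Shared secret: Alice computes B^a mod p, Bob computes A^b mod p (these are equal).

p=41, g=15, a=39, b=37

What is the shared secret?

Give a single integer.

A = 15^39 mod 41  (bits of 39 = 100111)
  bit 0 = 1: r = r^2 * 15 mod 41 = 1^2 * 15 = 1*15 = 15
  bit 1 = 0: r = r^2 mod 41 = 15^2 = 20
  bit 2 = 0: r = r^2 mod 41 = 20^2 = 31
  bit 3 = 1: r = r^2 * 15 mod 41 = 31^2 * 15 = 18*15 = 24
  bit 4 = 1: r = r^2 * 15 mod 41 = 24^2 * 15 = 2*15 = 30
  bit 5 = 1: r = r^2 * 15 mod 41 = 30^2 * 15 = 39*15 = 11
  -> A = 11
B = 15^37 mod 41  (bits of 37 = 100101)
  bit 0 = 1: r = r^2 * 15 mod 41 = 1^2 * 15 = 1*15 = 15
  bit 1 = 0: r = r^2 mod 41 = 15^2 = 20
  bit 2 = 0: r = r^2 mod 41 = 20^2 = 31
  bit 3 = 1: r = r^2 * 15 mod 41 = 31^2 * 15 = 18*15 = 24
  bit 4 = 0: r = r^2 mod 41 = 24^2 = 2
  bit 5 = 1: r = r^2 * 15 mod 41 = 2^2 * 15 = 4*15 = 19
  -> B = 19
s = B^a = 19^39 mod 41  (bits of 39 = 100111)
  bit 0 = 1: r = r^2 * 19 mod 41 = 1^2 * 19 = 1*19 = 19
  bit 1 = 0: r = r^2 mod 41 = 19^2 = 33
  bit 2 = 0: r = r^2 mod 41 = 33^2 = 23
  bit 3 = 1: r = r^2 * 19 mod 41 = 23^2 * 19 = 37*19 = 6
  bit 4 = 1: r = r^2 * 19 mod 41 = 6^2 * 19 = 36*19 = 28
  bit 5 = 1: r = r^2 * 19 mod 41 = 28^2 * 19 = 5*19 = 13
  -> s = B^a = 13

Answer: 13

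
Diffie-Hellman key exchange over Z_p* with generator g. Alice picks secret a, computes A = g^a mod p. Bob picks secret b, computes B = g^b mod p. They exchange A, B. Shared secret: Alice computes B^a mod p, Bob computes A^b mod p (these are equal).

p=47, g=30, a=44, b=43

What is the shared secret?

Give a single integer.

A = 30^44 mod 47  (bits of 44 = 101100)
  bit 0 = 1: r = r^2 * 30 mod 47 = 1^2 * 30 = 1*30 = 30
  bit 1 = 0: r = r^2 mod 47 = 30^2 = 7
  bit 2 = 1: r = r^2 * 30 mod 47 = 7^2 * 30 = 2*30 = 13
  bit 3 = 1: r = r^2 * 30 mod 47 = 13^2 * 30 = 28*30 = 41
  bit 4 = 0: r = r^2 mod 47 = 41^2 = 36
  bit 5 = 0: r = r^2 mod 47 = 36^2 = 27
  -> A = 27
B = 30^43 mod 47  (bits of 43 = 101011)
  bit 0 = 1: r = r^2 * 30 mod 47 = 1^2 * 30 = 1*30 = 30
  bit 1 = 0: r = r^2 mod 47 = 30^2 = 7
  bit 2 = 1: r = r^2 * 30 mod 47 = 7^2 * 30 = 2*30 = 13
  bit 3 = 0: r = r^2 mod 47 = 13^2 = 28
  bit 4 = 1: r = r^2 * 30 mod 47 = 28^2 * 30 = 32*30 = 20
  bit 5 = 1: r = r^2 * 30 mod 47 = 20^2 * 30 = 24*30 = 15
  -> B = 15
s = B^a = 15^44 mod 47  (bits of 44 = 101100)
  bit 0 = 1: r = r^2 * 15 mod 47 = 1^2 * 15 = 1*15 = 15
  bit 1 = 0: r = r^2 mod 47 = 15^2 = 37
  bit 2 = 1: r = r^2 * 15 mod 47 = 37^2 * 15 = 6*15 = 43
  bit 3 = 1: r = r^2 * 15 mod 47 = 43^2 * 15 = 16*15 = 5
  bit 4 = 0: r = r^2 mod 47 = 5^2 = 25
  bit 5 = 0: r = r^2 mod 47 = 25^2 = 14
  -> s = B^a = 14

Answer: 14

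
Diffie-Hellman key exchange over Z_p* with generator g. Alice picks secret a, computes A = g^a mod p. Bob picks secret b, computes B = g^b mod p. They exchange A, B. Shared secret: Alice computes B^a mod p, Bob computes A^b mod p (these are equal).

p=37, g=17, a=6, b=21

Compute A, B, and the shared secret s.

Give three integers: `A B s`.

A = 17^6 mod 37  (bits of 6 = 110)
  bit 0 = 1: r = r^2 * 17 mod 37 = 1^2 * 17 = 1*17 = 17
  bit 1 = 1: r = r^2 * 17 mod 37 = 17^2 * 17 = 30*17 = 29
  bit 2 = 0: r = r^2 mod 37 = 29^2 = 27
  -> A = 27
B = 17^21 mod 37  (bits of 21 = 10101)
  bit 0 = 1: r = r^2 * 17 mod 37 = 1^2 * 17 = 1*17 = 17
  bit 1 = 0: r = r^2 mod 37 = 17^2 = 30
  bit 2 = 1: r = r^2 * 17 mod 37 = 30^2 * 17 = 12*17 = 19
  bit 3 = 0: r = r^2 mod 37 = 19^2 = 28
  bit 4 = 1: r = r^2 * 17 mod 37 = 28^2 * 17 = 7*17 = 8
  -> B = 8
s = B^a = 8^6 mod 37  (bits of 6 = 110)
  bit 0 = 1: r = r^2 * 8 mod 37 = 1^2 * 8 = 1*8 = 8
  bit 1 = 1: r = r^2 * 8 mod 37 = 8^2 * 8 = 27*8 = 31
  bit 2 = 0: r = r^2 mod 37 = 31^2 = 36
  -> s = B^a = 36

Answer: 27 8 36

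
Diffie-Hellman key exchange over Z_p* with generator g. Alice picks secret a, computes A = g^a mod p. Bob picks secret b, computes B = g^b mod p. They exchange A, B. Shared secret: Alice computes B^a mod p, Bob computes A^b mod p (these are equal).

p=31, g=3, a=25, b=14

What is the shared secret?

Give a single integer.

Answer: 5

Derivation:
A = 3^25 mod 31  (bits of 25 = 11001)
  bit 0 = 1: r = r^2 * 3 mod 31 = 1^2 * 3 = 1*3 = 3
  bit 1 = 1: r = r^2 * 3 mod 31 = 3^2 * 3 = 9*3 = 27
  bit 2 = 0: r = r^2 mod 31 = 27^2 = 16
  bit 3 = 0: r = r^2 mod 31 = 16^2 = 8
  bit 4 = 1: r = r^2 * 3 mod 31 = 8^2 * 3 = 2*3 = 6
  -> A = 6
B = 3^14 mod 31  (bits of 14 = 1110)
  bit 0 = 1: r = r^2 * 3 mod 31 = 1^2 * 3 = 1*3 = 3
  bit 1 = 1: r = r^2 * 3 mod 31 = 3^2 * 3 = 9*3 = 27
  bit 2 = 1: r = r^2 * 3 mod 31 = 27^2 * 3 = 16*3 = 17
  bit 3 = 0: r = r^2 mod 31 = 17^2 = 10
  -> B = 10
s = B^a = 10^25 mod 31  (bits of 25 = 11001)
  bit 0 = 1: r = r^2 * 10 mod 31 = 1^2 * 10 = 1*10 = 10
  bit 1 = 1: r = r^2 * 10 mod 31 = 10^2 * 10 = 7*10 = 8
  bit 2 = 0: r = r^2 mod 31 = 8^2 = 2
  bit 3 = 0: r = r^2 mod 31 = 2^2 = 4
  bit 4 = 1: r = r^2 * 10 mod 31 = 4^2 * 10 = 16*10 = 5
  -> s = B^a = 5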